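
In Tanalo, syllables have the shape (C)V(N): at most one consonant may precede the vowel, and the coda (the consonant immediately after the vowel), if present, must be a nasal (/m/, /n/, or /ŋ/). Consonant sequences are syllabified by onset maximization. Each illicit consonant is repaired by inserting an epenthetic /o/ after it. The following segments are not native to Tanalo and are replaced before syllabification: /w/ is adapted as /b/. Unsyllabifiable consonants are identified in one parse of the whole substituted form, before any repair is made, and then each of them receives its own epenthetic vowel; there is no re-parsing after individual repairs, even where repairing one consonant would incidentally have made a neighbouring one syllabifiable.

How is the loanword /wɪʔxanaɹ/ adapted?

bɪʔoxanaɹo

Substitution: /w/ → /b/, giving /bɪʔxanaɹ/.
The consonants /ʔ/, /ɹ/ cannot be parsed into a legal (C)V(N) syllable (only a nasal (/m/, /n/, or /ŋ/) is licensed in coda position; onsets are limited to one consonant).
Epenthesis after each stranded consonant: /ʔ/ → /ʔo/, /ɹ/ → /ɹo/.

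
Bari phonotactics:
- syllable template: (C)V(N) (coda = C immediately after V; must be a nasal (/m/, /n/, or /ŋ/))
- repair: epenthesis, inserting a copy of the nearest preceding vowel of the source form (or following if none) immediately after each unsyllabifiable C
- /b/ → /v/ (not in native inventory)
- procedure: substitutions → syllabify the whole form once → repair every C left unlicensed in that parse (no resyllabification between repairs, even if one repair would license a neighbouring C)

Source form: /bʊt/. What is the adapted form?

Substitution: /b/ → /v/, giving /vʊt/.
The consonants /t/ cannot be parsed into a legal (C)V(N) syllable (only a nasal (/m/, /n/, or /ŋ/) is licensed in coda position; onsets are limited to one consonant).
Epenthesis after each stranded consonant: /t/ → /tʊ/.

vʊtʊ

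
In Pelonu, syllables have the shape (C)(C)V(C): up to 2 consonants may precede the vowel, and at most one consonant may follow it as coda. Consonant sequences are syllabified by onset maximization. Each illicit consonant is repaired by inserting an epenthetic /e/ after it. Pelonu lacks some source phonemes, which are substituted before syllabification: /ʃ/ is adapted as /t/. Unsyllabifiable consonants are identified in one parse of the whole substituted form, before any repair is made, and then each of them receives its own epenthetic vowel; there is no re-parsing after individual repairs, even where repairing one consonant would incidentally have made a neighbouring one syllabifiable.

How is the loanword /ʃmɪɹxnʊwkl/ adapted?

tmɪɹxnʊwkele

Substitution: /ʃ/ → /t/, giving /tmɪɹxnʊwkl/.
Syllabifying with onset maximization leaves /k/, /l/ stranded (at most one coda consonant is licensed; onsets may contain at most 2 consonants).
Inserting the epenthetic vowel yields /k/ → /ke/, /l/ → /le/.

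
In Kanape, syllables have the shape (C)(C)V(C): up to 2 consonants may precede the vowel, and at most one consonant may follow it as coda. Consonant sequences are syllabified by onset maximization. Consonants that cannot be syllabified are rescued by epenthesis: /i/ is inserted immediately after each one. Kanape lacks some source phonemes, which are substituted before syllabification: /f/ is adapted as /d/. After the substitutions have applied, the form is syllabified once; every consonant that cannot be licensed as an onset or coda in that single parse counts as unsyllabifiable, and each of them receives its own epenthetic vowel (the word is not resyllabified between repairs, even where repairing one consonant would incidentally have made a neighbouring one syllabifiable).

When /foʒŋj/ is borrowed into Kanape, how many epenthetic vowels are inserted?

2

After substitution the input is /doʒŋj/.
The unsyllabifiable consonants are /ŋ/, /j/; each receives one epenthetic vowel.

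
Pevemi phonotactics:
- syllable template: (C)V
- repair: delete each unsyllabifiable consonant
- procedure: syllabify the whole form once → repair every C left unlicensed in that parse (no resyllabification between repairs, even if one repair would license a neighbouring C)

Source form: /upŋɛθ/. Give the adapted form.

uŋɛ

Syllabifying with onset maximization leaves /p/, /θ/ stranded (no codas are permitted; onsets are limited to one consonant).
Deleting the stranded consonants removes /p/, /θ/.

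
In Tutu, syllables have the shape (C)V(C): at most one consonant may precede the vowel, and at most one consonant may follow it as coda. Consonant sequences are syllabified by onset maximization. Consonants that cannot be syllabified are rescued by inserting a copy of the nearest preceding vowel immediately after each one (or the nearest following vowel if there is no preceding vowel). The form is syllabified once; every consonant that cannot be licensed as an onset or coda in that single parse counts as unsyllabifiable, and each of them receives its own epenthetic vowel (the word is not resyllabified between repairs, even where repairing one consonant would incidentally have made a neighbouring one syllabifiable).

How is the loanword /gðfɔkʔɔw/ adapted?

gɔðɔfɔkʔɔw

Syllabifying with onset maximization leaves /g/, /ð/ stranded (at most one coda consonant is licensed; onsets are limited to one consonant).
Inserting the epenthetic vowel yields /g/ → /gɔ/, /ð/ → /ðɔ/.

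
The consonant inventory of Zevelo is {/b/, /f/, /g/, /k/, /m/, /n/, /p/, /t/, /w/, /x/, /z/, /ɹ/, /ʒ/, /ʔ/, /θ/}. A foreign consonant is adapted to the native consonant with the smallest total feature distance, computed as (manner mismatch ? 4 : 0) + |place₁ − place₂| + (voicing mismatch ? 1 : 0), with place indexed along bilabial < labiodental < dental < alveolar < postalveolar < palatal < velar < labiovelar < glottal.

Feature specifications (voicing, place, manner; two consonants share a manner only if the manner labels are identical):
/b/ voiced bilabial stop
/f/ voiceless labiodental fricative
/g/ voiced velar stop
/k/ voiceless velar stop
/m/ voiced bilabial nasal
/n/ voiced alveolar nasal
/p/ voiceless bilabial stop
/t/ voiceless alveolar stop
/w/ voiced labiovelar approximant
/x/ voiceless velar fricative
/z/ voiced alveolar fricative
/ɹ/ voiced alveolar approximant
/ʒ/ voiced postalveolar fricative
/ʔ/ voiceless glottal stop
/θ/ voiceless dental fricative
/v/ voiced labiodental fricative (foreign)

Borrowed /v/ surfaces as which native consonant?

f

/f/ is closest: same manner (fricative), place distance 0 (labiodental→labiodental), voicing differs (+1); total 1. Next closest is /z/ at distance 2.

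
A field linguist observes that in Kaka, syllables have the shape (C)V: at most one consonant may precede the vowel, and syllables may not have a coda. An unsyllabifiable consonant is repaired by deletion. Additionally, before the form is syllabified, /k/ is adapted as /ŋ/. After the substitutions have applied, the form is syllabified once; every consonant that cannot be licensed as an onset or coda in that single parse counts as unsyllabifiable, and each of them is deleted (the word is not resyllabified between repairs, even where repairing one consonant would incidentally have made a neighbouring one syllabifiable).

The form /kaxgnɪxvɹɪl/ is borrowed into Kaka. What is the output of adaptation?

Substitution: /k/ → /ŋ/, giving /ŋaxgnɪxvɹɪl/.
Syllabifying with onset maximization leaves /x/, /g/, /x/, /v/, /l/ stranded (no codas are permitted; onsets are limited to one consonant).
Deletion applies to /x/, /g/, /x/, /v/, /l/.

ŋanɪɹɪ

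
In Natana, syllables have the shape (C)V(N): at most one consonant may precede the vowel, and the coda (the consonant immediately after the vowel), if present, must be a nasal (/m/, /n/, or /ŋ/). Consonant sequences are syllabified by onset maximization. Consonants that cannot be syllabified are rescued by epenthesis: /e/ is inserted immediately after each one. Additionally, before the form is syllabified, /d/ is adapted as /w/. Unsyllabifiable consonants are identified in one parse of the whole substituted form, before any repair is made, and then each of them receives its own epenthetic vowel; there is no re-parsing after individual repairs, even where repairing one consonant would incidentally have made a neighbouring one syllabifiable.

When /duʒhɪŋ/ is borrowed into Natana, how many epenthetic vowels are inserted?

1

After substitution the input is /wuʒhɪŋ/.
The unsyllabifiable consonants are /ʒ/; each receives one epenthetic vowel.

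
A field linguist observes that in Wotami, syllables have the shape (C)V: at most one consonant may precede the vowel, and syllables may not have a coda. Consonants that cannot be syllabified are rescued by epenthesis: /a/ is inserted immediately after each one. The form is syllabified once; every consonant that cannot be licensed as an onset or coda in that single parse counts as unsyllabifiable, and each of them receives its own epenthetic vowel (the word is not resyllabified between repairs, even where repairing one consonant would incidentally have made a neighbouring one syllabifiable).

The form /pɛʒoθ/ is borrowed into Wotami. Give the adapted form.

Under (C)V, the unsyllabifiable consonants are /θ/ (no codas are permitted; onsets are limited to one consonant).
Inserting the epenthetic vowel yields /θ/ → /θa/.

pɛʒoθa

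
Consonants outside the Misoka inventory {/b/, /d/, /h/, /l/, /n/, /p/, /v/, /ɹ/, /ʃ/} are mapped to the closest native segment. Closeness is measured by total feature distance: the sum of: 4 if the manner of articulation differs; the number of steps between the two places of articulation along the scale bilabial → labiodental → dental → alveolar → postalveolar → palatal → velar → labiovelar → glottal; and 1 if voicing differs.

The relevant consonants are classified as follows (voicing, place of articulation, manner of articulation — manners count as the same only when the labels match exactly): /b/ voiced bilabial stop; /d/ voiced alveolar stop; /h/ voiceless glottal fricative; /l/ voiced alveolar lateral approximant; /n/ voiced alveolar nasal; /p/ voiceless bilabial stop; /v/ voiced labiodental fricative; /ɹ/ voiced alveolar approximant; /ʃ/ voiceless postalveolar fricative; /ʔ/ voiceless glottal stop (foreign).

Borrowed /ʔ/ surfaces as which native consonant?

/h/ is closest: manner differs (stop→fricative, +4), place distance 0 (glottal→glottal), same voicing; total 4. Next closest is /d/ at distance 6.

h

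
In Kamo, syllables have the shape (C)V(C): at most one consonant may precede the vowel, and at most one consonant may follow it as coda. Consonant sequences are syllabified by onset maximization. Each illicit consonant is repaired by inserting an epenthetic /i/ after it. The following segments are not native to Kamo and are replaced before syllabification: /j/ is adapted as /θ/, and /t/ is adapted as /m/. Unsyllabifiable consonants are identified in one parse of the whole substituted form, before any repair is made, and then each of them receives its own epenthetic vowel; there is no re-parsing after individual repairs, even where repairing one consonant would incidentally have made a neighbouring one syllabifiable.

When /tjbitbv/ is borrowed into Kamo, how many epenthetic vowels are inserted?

After substitution the input is /mθbimbv/.
The unsyllabifiable consonants are /m/, /θ/, /b/, /v/; each receives one epenthetic vowel.

4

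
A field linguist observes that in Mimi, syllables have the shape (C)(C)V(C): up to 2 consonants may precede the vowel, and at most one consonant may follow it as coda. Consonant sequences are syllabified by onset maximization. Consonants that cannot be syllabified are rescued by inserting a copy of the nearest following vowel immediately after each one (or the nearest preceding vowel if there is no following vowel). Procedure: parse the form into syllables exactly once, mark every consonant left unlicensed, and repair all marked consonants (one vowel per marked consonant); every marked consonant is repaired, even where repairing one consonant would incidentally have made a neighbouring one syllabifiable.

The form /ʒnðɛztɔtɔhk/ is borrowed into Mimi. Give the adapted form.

ʒɛnðɛztɔtɔhkɔ

Under (C)(C)V(C), the unsyllabifiable consonants are /ʒ/, /k/ (at most one coda consonant is licensed; onsets may contain at most 2 consonants).
Inserting the epenthetic vowel yields /ʒ/ → /ʒɛ/, /k/ → /kɔ/.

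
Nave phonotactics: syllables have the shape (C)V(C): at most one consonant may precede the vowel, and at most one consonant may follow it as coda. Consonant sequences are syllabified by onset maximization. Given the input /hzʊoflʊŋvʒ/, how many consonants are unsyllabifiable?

3

Syllabifying with onset maximization leaves /h/, /v/, /ʒ/ stranded (at most one coda consonant is licensed; onsets are limited to one consonant).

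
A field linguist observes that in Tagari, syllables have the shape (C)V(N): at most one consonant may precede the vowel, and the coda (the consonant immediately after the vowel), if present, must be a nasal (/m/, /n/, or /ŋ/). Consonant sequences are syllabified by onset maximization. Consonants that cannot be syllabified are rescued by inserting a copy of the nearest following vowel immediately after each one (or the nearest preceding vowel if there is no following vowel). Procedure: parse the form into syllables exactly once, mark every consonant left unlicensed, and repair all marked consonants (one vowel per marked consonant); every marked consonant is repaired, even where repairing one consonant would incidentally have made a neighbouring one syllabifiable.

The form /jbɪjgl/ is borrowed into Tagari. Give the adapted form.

Under (C)V(N), the unsyllabifiable consonants are /j/, /j/, /g/, /l/ (only a nasal (/m/, /n/, or /ŋ/) is licensed in coda position; onsets are limited to one consonant).
Each unlicensed consonant becomes the onset of a new syllable: /j/ → /jɪ/, /j/ → /jɪ/, /g/ → /gɪ/, /l/ → /lɪ/.

jɪbɪjɪgɪlɪ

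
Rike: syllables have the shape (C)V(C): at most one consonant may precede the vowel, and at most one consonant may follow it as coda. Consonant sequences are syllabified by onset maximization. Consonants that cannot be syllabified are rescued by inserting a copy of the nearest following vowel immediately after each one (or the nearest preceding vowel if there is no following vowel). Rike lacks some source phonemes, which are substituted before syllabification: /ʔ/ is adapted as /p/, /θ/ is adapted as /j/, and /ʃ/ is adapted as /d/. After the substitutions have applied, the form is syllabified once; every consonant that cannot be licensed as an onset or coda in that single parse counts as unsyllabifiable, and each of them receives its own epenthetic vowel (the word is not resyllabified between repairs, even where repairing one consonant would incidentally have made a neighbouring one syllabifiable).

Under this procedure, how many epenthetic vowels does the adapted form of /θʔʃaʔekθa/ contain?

2

After substitution the input is /jpdapekja/.
The unsyllabifiable consonants are /j/, /p/; each receives one epenthetic vowel.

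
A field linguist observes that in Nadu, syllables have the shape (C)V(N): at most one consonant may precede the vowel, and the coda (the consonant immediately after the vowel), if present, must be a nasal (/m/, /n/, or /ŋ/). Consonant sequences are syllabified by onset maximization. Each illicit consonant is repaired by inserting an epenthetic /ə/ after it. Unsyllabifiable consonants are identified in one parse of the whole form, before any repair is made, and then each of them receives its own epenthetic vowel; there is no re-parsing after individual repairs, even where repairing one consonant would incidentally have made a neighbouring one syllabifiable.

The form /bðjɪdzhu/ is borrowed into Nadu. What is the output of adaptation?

Under (C)V(N), the unsyllabifiable consonants are /b/, /ð/, /d/, /z/ (only a nasal (/m/, /n/, or /ŋ/) is licensed in coda position; onsets are limited to one consonant).
Inserting the epenthetic vowel yields /b/ → /bə/, /ð/ → /ðə/, /d/ → /də/, /z/ → /zə/.

bəðəjɪdəzəhu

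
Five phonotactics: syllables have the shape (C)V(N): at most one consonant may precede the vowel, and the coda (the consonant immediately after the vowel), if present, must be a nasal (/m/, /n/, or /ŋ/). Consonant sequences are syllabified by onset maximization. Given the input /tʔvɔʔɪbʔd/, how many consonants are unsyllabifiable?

5

Under (C)V(N), the unsyllabifiable consonants are /t/, /ʔ/, /b/, /ʔ/, /d/ (only a nasal (/m/, /n/, or /ŋ/) is licensed in coda position; onsets are limited to one consonant).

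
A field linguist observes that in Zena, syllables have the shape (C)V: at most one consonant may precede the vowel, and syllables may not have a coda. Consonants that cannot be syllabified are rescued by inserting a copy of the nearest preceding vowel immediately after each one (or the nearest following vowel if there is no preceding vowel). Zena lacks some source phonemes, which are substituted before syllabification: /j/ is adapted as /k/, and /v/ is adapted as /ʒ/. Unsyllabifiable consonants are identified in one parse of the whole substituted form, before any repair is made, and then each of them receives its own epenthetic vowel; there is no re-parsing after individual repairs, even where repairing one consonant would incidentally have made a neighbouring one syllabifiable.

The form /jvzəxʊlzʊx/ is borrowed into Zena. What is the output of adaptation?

kəʒəzəxʊlʊzʊxʊ

Substitution: /j/ → /k/, /v/ → /ʒ/, giving /kʒzəxʊlzʊx/.
The consonants /k/, /ʒ/, /l/, /x/ cannot be parsed into a legal (C)V syllable (no codas are permitted; onsets are limited to one consonant).
Each unlicensed consonant becomes the onset of a new syllable: /k/ → /kə/, /ʒ/ → /ʒə/, /l/ → /lʊ/, /x/ → /xʊ/.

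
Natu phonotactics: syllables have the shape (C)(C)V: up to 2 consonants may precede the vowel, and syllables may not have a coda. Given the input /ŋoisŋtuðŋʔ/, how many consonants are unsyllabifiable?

4

Under (C)(C)V, the unsyllabifiable consonants are /s/, /ð/, /ŋ/, /ʔ/ (no codas are permitted; onsets may contain at most 2 consonants).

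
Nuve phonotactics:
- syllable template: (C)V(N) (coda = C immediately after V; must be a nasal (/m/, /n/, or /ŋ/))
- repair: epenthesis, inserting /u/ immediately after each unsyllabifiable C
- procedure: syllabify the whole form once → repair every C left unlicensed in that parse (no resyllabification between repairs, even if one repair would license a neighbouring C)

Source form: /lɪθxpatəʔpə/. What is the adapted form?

lɪθuxupatəʔupə

Syllabifying with onset maximization leaves /θ/, /x/, /ʔ/ stranded (only a nasal (/m/, /n/, or /ŋ/) is licensed in coda position; onsets are limited to one consonant).
Each unlicensed consonant becomes the onset of a new syllable: /θ/ → /θu/, /x/ → /xu/, /ʔ/ → /ʔu/.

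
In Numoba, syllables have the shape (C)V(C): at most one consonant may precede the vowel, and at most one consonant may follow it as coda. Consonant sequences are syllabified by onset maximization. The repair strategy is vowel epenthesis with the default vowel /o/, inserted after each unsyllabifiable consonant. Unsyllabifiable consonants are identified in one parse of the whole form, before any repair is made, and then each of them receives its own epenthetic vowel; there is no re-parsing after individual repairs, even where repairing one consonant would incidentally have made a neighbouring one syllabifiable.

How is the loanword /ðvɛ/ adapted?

ðovɛ

Syllabifying with onset maximization leaves /ð/ stranded (at most one coda consonant is licensed; onsets are limited to one consonant).
Each unlicensed consonant becomes the onset of a new syllable: /ð/ → /ðo/.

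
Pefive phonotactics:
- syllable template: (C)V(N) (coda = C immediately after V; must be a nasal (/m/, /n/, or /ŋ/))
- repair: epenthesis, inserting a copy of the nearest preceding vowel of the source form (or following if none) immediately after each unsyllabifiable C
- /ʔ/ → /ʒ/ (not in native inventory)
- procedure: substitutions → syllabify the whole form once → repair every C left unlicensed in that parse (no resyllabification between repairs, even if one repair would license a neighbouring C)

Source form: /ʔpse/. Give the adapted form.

ʒepese

Substitution: /ʔ/ → /ʒ/, giving /ʒpse/.
The consonants /ʒ/, /p/ cannot be parsed into a legal (C)V(N) syllable (only a nasal (/m/, /n/, or /ŋ/) is licensed in coda position; onsets are limited to one consonant).
Each unlicensed consonant becomes the onset of a new syllable: /ʒ/ → /ʒe/, /p/ → /pe/.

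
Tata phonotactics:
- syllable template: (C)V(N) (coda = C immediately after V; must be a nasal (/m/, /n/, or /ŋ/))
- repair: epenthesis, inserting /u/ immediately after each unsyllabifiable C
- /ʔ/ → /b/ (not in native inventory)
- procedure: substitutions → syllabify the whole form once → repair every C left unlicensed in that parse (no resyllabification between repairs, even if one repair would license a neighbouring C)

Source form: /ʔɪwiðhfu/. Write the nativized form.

Substitution: /ʔ/ → /b/, giving /bɪwiðhfu/.
The consonants /ð/, /h/ cannot be parsed into a legal (C)V(N) syllable (only a nasal (/m/, /n/, or /ŋ/) is licensed in coda position; onsets are limited to one consonant).
Inserting the epenthetic vowel yields /ð/ → /ðu/, /h/ → /hu/.

bɪwiðuhufu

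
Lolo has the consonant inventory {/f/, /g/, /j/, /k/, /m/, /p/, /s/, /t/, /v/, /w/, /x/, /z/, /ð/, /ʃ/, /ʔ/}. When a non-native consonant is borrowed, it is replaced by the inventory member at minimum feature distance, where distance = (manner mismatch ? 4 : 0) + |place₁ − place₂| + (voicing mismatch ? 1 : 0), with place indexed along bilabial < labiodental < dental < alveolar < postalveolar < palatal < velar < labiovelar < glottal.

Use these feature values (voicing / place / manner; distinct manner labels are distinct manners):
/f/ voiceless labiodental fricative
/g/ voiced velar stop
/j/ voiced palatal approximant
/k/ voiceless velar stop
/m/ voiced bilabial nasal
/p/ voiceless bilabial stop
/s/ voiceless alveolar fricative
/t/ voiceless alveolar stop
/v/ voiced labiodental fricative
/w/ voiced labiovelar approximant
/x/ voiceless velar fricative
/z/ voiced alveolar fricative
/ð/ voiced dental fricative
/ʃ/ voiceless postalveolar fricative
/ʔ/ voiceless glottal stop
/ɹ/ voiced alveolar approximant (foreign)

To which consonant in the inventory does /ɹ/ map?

/j/ is closest: same manner (approximant), place distance 2 (alveolar→palatal), same voicing; total 2. Next closest is /w/ at distance 4.

j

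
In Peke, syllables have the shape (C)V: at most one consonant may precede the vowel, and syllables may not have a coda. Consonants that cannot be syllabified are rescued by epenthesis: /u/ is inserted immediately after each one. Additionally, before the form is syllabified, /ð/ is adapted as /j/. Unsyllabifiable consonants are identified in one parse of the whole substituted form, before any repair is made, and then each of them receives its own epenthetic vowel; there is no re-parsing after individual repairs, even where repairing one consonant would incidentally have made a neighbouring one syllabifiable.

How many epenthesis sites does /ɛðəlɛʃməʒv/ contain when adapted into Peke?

3

After substitution the input is /ɛjəlɛʃməʒv/.
The unsyllabifiable consonants are /ʃ/, /ʒ/, /v/; each receives one epenthetic vowel.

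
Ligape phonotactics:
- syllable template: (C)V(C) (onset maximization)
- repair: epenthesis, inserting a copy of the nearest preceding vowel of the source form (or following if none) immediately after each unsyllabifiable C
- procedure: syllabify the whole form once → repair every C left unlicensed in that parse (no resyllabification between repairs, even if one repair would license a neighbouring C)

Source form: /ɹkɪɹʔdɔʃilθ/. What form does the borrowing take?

ɹɪkɪɹʔɪdɔʃilθi

The consonants /ɹ/, /ʔ/, /θ/ cannot be parsed into a legal (C)V(C) syllable (at most one coda consonant is licensed; onsets are limited to one consonant).
Inserting the epenthetic vowel yields /ɹ/ → /ɹɪ/, /ʔ/ → /ʔɪ/, /θ/ → /θi/.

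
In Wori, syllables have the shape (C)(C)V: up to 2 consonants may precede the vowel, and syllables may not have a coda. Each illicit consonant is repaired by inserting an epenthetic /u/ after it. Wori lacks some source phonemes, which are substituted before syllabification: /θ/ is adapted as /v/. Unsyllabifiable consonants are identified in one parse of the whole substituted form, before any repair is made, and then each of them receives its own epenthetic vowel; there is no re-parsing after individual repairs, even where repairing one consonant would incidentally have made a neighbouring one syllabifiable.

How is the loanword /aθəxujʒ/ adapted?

avəxujuʒu

Substitution: /θ/ → /v/, giving /avəxujʒ/.
The consonants /j/, /ʒ/ cannot be parsed into a legal (C)(C)V syllable (no codas are permitted; onsets may contain at most 2 consonants).
Each unlicensed consonant becomes the onset of a new syllable: /j/ → /ju/, /ʒ/ → /ʒu/.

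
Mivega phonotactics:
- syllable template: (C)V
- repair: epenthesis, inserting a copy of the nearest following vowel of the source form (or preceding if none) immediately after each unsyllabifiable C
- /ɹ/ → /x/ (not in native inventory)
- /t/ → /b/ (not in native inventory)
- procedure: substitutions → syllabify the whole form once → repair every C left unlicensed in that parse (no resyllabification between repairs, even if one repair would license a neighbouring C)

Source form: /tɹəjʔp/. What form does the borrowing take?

Substitution: /t/ → /b/, /ɹ/ → /x/, giving /bxəjʔp/.
Under (C)V, the unsyllabifiable consonants are /b/, /j/, /ʔ/, /p/ (no codas are permitted; onsets are limited to one consonant).
Epenthesis after each stranded consonant: /b/ → /bə/, /j/ → /jə/, /ʔ/ → /ʔə/, /p/ → /pə/.

bəxəjəʔəpə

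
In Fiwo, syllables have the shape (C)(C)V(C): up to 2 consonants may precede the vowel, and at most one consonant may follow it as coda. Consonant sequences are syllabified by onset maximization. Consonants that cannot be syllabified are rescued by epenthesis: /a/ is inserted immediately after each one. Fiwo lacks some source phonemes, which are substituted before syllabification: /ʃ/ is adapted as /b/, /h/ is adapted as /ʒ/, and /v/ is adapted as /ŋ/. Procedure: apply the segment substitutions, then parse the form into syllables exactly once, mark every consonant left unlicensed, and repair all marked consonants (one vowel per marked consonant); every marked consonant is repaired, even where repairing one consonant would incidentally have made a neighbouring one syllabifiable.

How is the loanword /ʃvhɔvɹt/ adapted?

Substitution: /ʃ/ → /b/, /v/ → /ŋ/, /h/ → /ʒ/, giving /bŋʒɔŋɹt/.
Syllabifying with onset maximization leaves /b/, /ɹ/, /t/ stranded (at most one coda consonant is licensed; onsets may contain at most 2 consonants).
Epenthesis after each stranded consonant: /b/ → /ba/, /ɹ/ → /ɹa/, /t/ → /ta/.

baŋʒɔŋɹata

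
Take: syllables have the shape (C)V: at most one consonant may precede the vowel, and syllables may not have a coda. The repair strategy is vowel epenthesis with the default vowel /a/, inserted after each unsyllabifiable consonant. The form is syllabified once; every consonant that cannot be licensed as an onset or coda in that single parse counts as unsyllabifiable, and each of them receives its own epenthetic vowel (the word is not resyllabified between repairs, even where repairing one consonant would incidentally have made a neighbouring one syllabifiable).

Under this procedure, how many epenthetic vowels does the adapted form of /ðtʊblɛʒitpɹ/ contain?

5

The unsyllabifiable consonants are /ð/, /b/, /t/, /p/, /ɹ/; each receives one epenthetic vowel.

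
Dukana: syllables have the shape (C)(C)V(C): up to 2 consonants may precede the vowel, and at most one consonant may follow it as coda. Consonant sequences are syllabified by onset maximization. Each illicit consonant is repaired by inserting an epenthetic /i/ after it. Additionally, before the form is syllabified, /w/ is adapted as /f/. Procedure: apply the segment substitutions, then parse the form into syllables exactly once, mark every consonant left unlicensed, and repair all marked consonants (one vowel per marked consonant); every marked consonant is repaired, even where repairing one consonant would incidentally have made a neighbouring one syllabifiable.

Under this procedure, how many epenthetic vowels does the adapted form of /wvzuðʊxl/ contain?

After substitution the input is /fvzuðʊxl/.
The unsyllabifiable consonants are /f/, /l/; each receives one epenthetic vowel.

2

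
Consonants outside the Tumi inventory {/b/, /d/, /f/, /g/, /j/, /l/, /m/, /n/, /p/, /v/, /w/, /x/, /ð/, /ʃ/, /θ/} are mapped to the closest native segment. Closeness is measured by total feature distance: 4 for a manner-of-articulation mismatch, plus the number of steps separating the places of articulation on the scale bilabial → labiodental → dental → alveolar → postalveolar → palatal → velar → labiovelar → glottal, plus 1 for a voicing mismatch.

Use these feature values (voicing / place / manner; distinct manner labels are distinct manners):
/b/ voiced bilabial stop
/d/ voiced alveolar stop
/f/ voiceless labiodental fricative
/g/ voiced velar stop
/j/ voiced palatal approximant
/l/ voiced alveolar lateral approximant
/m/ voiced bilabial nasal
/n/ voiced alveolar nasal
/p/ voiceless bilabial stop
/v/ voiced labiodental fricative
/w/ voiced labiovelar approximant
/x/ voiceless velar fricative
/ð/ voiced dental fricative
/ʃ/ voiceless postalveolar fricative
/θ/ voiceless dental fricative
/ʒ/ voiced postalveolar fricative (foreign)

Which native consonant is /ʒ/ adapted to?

ʃ

/ʃ/ is closest: same manner (fricative), place distance 0 (postalveolar→postalveolar), voicing differs (+1); total 1. Next closest is /ð/ at distance 2.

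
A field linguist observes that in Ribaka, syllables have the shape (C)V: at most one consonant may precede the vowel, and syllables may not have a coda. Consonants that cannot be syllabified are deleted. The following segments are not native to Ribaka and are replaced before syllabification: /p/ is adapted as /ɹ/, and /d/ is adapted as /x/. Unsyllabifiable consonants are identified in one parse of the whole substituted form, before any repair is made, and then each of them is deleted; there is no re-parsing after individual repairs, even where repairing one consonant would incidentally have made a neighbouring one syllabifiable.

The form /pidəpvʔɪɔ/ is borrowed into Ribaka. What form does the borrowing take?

ɹixəʔɪɔ

Substitution: /p/ → /ɹ/, /d/ → /x/, giving /ɹixəɹvʔɪɔ/.
The consonants /ɹ/, /v/ cannot be parsed into a legal (C)V syllable (no codas are permitted; onsets are limited to one consonant).
Deletion applies to /ɹ/, /v/.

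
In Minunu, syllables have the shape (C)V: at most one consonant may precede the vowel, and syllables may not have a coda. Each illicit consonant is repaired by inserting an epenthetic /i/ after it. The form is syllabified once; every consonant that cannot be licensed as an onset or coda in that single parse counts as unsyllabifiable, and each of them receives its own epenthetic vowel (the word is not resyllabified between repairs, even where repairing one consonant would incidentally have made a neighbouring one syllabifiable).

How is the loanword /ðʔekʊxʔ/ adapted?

ðiʔekʊxiʔi

Under (C)V, the unsyllabifiable consonants are /ð/, /x/, /ʔ/ (no codas are permitted; onsets are limited to one consonant).
Epenthesis after each stranded consonant: /ð/ → /ði/, /x/ → /xi/, /ʔ/ → /ʔi/.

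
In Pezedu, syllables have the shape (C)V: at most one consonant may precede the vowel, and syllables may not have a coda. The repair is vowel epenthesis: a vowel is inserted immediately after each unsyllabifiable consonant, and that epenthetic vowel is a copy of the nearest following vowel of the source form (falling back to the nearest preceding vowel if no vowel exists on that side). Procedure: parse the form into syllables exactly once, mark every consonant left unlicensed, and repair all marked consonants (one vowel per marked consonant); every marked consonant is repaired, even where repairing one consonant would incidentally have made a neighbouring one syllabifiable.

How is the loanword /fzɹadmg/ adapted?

Syllabifying with onset maximization leaves /f/, /z/, /d/, /m/, /g/ stranded (no codas are permitted; onsets are limited to one consonant).
Epenthesis after each stranded consonant: /f/ → /fa/, /z/ → /za/, /d/ → /da/, /m/ → /ma/, /g/ → /ga/.

fazaɹadamaga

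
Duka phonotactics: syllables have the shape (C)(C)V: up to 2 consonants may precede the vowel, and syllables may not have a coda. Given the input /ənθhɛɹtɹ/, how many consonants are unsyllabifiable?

4

Under (C)(C)V, the unsyllabifiable consonants are /n/, /ɹ/, /t/, /ɹ/ (no codas are permitted; onsets may contain at most 2 consonants).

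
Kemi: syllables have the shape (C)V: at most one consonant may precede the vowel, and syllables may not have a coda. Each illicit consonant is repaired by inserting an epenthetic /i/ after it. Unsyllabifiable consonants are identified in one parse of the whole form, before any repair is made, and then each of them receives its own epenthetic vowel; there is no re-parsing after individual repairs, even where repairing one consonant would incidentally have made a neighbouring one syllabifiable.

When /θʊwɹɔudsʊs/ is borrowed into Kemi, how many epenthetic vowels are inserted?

3

The unsyllabifiable consonants are /w/, /d/, /s/; each receives one epenthetic vowel.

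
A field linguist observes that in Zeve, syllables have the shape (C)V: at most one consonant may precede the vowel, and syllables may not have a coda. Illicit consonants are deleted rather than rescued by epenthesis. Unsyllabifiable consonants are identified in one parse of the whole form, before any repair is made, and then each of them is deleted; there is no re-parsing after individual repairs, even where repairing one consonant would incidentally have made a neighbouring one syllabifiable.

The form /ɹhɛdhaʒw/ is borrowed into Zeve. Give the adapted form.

hɛha

The consonants /ɹ/, /d/, /ʒ/, /w/ cannot be parsed into a legal (C)V syllable (no codas are permitted; onsets are limited to one consonant).
Each unlicensed consonant is deleted: /ɹ/, /d/, /ʒ/, /w/.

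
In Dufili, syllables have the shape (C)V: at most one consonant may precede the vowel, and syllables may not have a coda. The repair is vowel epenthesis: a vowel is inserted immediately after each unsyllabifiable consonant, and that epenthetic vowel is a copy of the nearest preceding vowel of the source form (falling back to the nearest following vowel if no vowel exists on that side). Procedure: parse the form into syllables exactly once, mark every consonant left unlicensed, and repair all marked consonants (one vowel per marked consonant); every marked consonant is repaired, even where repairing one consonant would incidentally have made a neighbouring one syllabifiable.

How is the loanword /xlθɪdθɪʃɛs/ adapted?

xɪlɪθɪdɪθɪʃɛsɛ

The consonants /x/, /l/, /d/, /s/ cannot be parsed into a legal (C)V syllable (no codas are permitted; onsets are limited to one consonant).
Inserting the epenthetic vowel yields /x/ → /xɪ/, /l/ → /lɪ/, /d/ → /dɪ/, /s/ → /sɛ/.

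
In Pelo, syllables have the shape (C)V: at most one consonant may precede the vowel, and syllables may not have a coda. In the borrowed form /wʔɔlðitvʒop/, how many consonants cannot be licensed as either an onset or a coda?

The consonants /w/, /l/, /t/, /v/, /p/ cannot be parsed into a legal (C)V syllable (no codas are permitted; onsets are limited to one consonant).

5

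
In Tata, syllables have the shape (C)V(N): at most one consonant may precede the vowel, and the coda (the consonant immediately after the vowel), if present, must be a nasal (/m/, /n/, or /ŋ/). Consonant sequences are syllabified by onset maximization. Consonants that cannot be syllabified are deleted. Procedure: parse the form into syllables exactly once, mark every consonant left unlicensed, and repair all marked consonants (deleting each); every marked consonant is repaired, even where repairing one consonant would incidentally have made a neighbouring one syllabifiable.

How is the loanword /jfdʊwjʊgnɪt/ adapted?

dʊjʊnɪ

Under (C)V(N), the unsyllabifiable consonants are /j/, /f/, /w/, /g/, /t/ (only a nasal (/m/, /n/, or /ŋ/) is licensed in coda position; onsets are limited to one consonant).
Deleting the stranded consonants removes /j/, /f/, /w/, /g/, /t/.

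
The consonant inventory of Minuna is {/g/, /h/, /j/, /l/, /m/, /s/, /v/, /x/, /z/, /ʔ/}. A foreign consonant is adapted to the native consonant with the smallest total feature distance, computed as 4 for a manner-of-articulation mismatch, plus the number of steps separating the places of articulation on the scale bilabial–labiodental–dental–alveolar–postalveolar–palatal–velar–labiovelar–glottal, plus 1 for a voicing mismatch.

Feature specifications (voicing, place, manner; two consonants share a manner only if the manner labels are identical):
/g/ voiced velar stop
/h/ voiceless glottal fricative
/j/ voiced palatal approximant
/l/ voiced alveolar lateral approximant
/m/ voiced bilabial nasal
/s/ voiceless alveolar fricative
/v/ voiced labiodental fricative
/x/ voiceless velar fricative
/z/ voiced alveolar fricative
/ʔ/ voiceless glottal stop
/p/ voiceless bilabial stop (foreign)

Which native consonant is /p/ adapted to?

/m/ is closest: manner differs (stop→nasal, +4), place distance 0 (bilabial→bilabial), voicing differs (+1); total 5. Next closest is /v/ at distance 6.

m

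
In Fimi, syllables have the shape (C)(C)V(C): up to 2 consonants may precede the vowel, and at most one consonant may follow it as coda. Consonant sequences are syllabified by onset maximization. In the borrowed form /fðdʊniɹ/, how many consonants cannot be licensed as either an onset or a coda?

Syllabifying with onset maximization leaves /f/ stranded (at most one coda consonant is licensed; onsets may contain at most 2 consonants).

1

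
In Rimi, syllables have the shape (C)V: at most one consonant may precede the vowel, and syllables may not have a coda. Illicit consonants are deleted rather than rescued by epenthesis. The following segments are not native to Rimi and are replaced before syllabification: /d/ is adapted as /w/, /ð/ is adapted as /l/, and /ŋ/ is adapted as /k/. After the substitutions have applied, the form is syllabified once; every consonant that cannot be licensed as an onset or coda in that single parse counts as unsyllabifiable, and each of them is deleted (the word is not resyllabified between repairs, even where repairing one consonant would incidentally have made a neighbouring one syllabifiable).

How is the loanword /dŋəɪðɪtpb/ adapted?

Substitution: /d/ → /w/, /ŋ/ → /k/, /ð/ → /l/, giving /wkəɪlɪtpb/.
Syllabifying with onset maximization leaves /w/, /t/, /p/, /b/ stranded (no codas are permitted; onsets are limited to one consonant).
Deleting the stranded consonants removes /w/, /t/, /p/, /b/.

kəɪlɪ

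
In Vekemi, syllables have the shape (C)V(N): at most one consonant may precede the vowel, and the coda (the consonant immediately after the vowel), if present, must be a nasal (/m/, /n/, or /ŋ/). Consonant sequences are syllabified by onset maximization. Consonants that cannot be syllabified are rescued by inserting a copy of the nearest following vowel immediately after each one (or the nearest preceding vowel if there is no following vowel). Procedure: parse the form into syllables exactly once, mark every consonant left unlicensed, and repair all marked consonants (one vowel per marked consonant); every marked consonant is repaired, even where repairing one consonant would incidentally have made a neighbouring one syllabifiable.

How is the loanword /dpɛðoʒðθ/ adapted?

dɛpɛðoʒoðoθo

Syllabifying with onset maximization leaves /d/, /ʒ/, /ð/, /θ/ stranded (only a nasal (/m/, /n/, or /ŋ/) is licensed in coda position; onsets are limited to one consonant).
Epenthesis after each stranded consonant: /d/ → /dɛ/, /ʒ/ → /ʒo/, /ð/ → /ðo/, /θ/ → /θo/.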